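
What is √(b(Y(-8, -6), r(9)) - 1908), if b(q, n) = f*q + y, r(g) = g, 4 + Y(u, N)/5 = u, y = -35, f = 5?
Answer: I*√2243 ≈ 47.36*I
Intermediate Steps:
Y(u, N) = -20 + 5*u
b(q, n) = -35 + 5*q (b(q, n) = 5*q - 35 = -35 + 5*q)
√(b(Y(-8, -6), r(9)) - 1908) = √((-35 + 5*(-20 + 5*(-8))) - 1908) = √((-35 + 5*(-20 - 40)) - 1908) = √((-35 + 5*(-60)) - 1908) = √((-35 - 300) - 1908) = √(-335 - 1908) = √(-2243) = I*√2243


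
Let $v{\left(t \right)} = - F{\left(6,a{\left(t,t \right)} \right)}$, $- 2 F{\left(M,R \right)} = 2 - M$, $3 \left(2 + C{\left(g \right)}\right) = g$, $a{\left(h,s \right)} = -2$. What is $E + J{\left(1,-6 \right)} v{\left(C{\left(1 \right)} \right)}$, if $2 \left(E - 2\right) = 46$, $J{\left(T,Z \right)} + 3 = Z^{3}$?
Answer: $463$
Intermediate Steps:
$J{\left(T,Z \right)} = -3 + Z^{3}$
$C{\left(g \right)} = -2 + \frac{g}{3}$
$F{\left(M,R \right)} = -1 + \frac{M}{2}$ ($F{\left(M,R \right)} = - \frac{2 - M}{2} = -1 + \frac{M}{2}$)
$v{\left(t \right)} = -2$ ($v{\left(t \right)} = - (-1 + \frac{1}{2} \cdot 6) = - (-1 + 3) = \left(-1\right) 2 = -2$)
$E = 25$ ($E = 2 + \frac{1}{2} \cdot 46 = 2 + 23 = 25$)
$E + J{\left(1,-6 \right)} v{\left(C{\left(1 \right)} \right)} = 25 + \left(-3 + \left(-6\right)^{3}\right) \left(-2\right) = 25 + \left(-3 - 216\right) \left(-2\right) = 25 - -438 = 25 + 438 = 463$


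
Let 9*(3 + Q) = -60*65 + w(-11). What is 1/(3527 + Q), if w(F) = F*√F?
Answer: 250344/773731187 + 99*I*√11/773731187 ≈ 0.00032355 + 4.2437e-7*I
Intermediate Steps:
w(F) = F^(3/2)
Q = -1309/3 - 11*I*√11/9 (Q = -3 + (-60*65 + (-11)^(3/2))/9 = -3 + (-3900 - 11*I*√11)/9 = -3 + (-1300/3 - 11*I*√11/9) = -1309/3 - 11*I*√11/9 ≈ -436.33 - 4.0536*I)
1/(3527 + Q) = 1/(3527 + (-1309/3 - 11*I*√11/9)) = 1/(9272/3 - 11*I*√11/9)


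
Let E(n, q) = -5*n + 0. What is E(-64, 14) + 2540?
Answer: 2860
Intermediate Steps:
E(n, q) = -5*n
E(-64, 14) + 2540 = -5*(-64) + 2540 = 320 + 2540 = 2860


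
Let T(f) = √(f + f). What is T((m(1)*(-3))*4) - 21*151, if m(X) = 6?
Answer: -3171 + 12*I ≈ -3171.0 + 12.0*I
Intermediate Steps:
T(f) = √2*√f (T(f) = √(2*f) = √2*√f)
T((m(1)*(-3))*4) - 21*151 = √2*√((6*(-3))*4) - 21*151 = √2*√(-18*4) - 3171 = √2*√(-72) - 3171 = √2*(6*I*√2) - 3171 = 12*I - 3171 = -3171 + 12*I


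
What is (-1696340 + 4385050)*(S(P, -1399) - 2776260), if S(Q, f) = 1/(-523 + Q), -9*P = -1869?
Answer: -3530735949668865/473 ≈ -7.4646e+12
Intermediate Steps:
P = 623/3 (P = -⅑*(-1869) = 623/3 ≈ 207.67)
(-1696340 + 4385050)*(S(P, -1399) - 2776260) = (-1696340 + 4385050)*(1/(-523 + 623/3) - 2776260) = 2688710*(1/(-946/3) - 2776260) = 2688710*(-3/946 - 2776260) = 2688710*(-2626341963/946) = -3530735949668865/473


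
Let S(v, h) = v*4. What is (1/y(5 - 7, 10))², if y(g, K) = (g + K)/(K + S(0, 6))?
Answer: 25/16 ≈ 1.5625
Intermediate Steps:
S(v, h) = 4*v
y(g, K) = (K + g)/K (y(g, K) = (g + K)/(K + 4*0) = (K + g)/(K + 0) = (K + g)/K)
(1/y(5 - 7, 10))² = (1/((10 + (5 - 7))/10))² = (1/((10 - 2)/10))² = (1/((⅒)*8))² = (1/(⅘))² = (5/4)² = 25/16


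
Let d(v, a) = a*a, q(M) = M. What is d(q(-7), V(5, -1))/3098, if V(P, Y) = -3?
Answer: 9/3098 ≈ 0.0029051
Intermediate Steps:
d(v, a) = a²
d(q(-7), V(5, -1))/3098 = (-3)²/3098 = 9*(1/3098) = 9/3098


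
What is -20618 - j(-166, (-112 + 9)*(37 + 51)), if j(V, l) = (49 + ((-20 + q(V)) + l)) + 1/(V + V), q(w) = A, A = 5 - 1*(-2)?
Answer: -3847879/332 ≈ -11590.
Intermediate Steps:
A = 7 (A = 5 + 2 = 7)
q(w) = 7
j(V, l) = 36 + l + 1/(2*V) (j(V, l) = (49 + ((-20 + 7) + l)) + 1/(V + V) = (49 + (-13 + l)) + 1/(2*V) = (36 + l) + 1/(2*V) = 36 + l + 1/(2*V))
-20618 - j(-166, (-112 + 9)*(37 + 51)) = -20618 - (36 + (-112 + 9)*(37 + 51) + (1/2)/(-166)) = -20618 - (36 - 103*88 + (1/2)*(-1/166)) = -20618 - (36 - 9064 - 1/332) = -20618 - 1*(-2997297/332) = -20618 + 2997297/332 = -3847879/332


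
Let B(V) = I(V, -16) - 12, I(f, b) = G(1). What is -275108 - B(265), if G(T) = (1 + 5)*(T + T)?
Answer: -275108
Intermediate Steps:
G(T) = 12*T (G(T) = 6*(2*T) = 12*T)
I(f, b) = 12 (I(f, b) = 12*1 = 12)
B(V) = 0 (B(V) = 12 - 12 = 0)
-275108 - B(265) = -275108 - 1*0 = -275108 + 0 = -275108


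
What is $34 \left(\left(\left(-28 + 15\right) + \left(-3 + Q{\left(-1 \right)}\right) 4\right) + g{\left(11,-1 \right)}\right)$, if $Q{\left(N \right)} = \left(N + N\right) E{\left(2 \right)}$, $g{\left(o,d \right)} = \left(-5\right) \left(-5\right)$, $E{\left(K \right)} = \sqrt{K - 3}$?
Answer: $- 272 i \approx - 272.0 i$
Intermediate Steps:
$E{\left(K \right)} = \sqrt{-3 + K}$
$g{\left(o,d \right)} = 25$
$Q{\left(N \right)} = 2 i N$ ($Q{\left(N \right)} = \left(N + N\right) \sqrt{-3 + 2} = 2 N \sqrt{-1} = 2 N i = 2 i N$)
$34 \left(\left(\left(-28 + 15\right) + \left(-3 + Q{\left(-1 \right)}\right) 4\right) + g{\left(11,-1 \right)}\right) = 34 \left(\left(\left(-28 + 15\right) + \left(-3 + 2 i \left(-1\right)\right) 4\right) + 25\right) = 34 \left(\left(-13 + \left(-3 - 2 i\right) 4\right) + 25\right) = 34 \left(\left(-13 - \left(12 + 8 i\right)\right) + 25\right) = 34 \left(\left(-25 - 8 i\right) + 25\right) = 34 \left(- 8 i\right) = - 272 i$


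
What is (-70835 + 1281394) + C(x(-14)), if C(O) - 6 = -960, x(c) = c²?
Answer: 1209605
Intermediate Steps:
C(O) = -954 (C(O) = 6 - 960 = -954)
(-70835 + 1281394) + C(x(-14)) = (-70835 + 1281394) - 954 = 1210559 - 954 = 1209605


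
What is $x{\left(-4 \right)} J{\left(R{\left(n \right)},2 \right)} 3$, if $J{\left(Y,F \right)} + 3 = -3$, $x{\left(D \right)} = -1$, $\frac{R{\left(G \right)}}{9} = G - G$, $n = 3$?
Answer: $18$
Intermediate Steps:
$R{\left(G \right)} = 0$ ($R{\left(G \right)} = 9 \left(G - G\right) = 9 \cdot 0 = 0$)
$J{\left(Y,F \right)} = -6$ ($J{\left(Y,F \right)} = -3 - 3 = -6$)
$x{\left(-4 \right)} J{\left(R{\left(n \right)},2 \right)} 3 = \left(-1\right) \left(-6\right) 3 = 6 \cdot 3 = 18$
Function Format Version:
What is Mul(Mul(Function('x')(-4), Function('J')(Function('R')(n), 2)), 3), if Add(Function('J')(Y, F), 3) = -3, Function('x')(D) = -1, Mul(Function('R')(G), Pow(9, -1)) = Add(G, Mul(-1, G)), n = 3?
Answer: 18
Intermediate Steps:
Function('R')(G) = 0 (Function('R')(G) = Mul(9, Add(G, Mul(-1, G))) = Mul(9, 0) = 0)
Function('J')(Y, F) = -6 (Function('J')(Y, F) = Add(-3, -3) = -6)
Mul(Mul(Function('x')(-4), Function('J')(Function('R')(n), 2)), 3) = Mul(Mul(-1, -6), 3) = Mul(6, 3) = 18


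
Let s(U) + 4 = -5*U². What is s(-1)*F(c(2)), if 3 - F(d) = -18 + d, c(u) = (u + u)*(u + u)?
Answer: -45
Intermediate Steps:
c(u) = 4*u² (c(u) = (2*u)*(2*u) = 4*u²)
F(d) = 21 - d (F(d) = 3 - (-18 + d) = 3 + (18 - d) = 21 - d)
s(U) = -4 - 5*U²
s(-1)*F(c(2)) = (-4 - 5*(-1)²)*(21 - 4*2²) = (-4 - 5*1)*(21 - 4*4) = (-4 - 5)*(21 - 1*16) = -9*(21 - 16) = -9*5 = -45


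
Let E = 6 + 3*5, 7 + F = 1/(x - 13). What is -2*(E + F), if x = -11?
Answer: -335/12 ≈ -27.917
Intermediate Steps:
F = -169/24 (F = -7 + 1/(-11 - 13) = -7 + 1/(-24) = -7 - 1/24 = -169/24 ≈ -7.0417)
E = 21 (E = 6 + 15 = 21)
-2*(E + F) = -2*(21 - 169/24) = -2*335/24 = -335/12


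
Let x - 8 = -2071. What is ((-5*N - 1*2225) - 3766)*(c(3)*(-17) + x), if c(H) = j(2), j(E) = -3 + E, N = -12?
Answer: 12134826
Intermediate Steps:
x = -2063 (x = 8 - 2071 = -2063)
c(H) = -1 (c(H) = -3 + 2 = -1)
((-5*N - 1*2225) - 3766)*(c(3)*(-17) + x) = ((-5*(-12) - 1*2225) - 3766)*(-1*(-17) - 2063) = ((60 - 2225) - 3766)*(17 - 2063) = (-2165 - 3766)*(-2046) = -5931*(-2046) = 12134826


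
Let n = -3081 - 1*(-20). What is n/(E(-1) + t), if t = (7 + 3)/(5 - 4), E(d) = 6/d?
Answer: -3061/4 ≈ -765.25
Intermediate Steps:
t = 10 (t = 10/1 = 10*1 = 10)
n = -3061 (n = -3081 + 20 = -3061)
n/(E(-1) + t) = -3061/(6/(-1) + 10) = -3061/(6*(-1) + 10) = -3061/(-6 + 10) = -3061/4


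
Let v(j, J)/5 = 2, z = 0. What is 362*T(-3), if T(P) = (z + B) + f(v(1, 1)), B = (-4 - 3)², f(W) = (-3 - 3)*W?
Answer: -3982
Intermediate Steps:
v(j, J) = 10 (v(j, J) = 5*2 = 10)
f(W) = -6*W
B = 49 (B = (-7)² = 49)
T(P) = -11 (T(P) = (0 + 49) - 6*10 = 49 - 60 = -11)
362*T(-3) = 362*(-11) = -3982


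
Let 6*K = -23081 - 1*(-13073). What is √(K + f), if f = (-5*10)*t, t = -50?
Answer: 8*√13 ≈ 28.844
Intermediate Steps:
f = 2500 (f = -5*10*(-50) = -50*(-50) = 2500)
K = -1668 (K = (-23081 - 1*(-13073))/6 = (-23081 + 13073)/6 = (⅙)*(-10008) = -1668)
√(K + f) = √(-1668 + 2500) = √832 = 8*√13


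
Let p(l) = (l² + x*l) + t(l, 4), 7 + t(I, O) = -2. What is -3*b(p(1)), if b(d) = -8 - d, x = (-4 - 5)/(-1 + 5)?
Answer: -27/4 ≈ -6.7500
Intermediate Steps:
x = -9/4 ≈ -2.2500
t(I, O) = -9 (t(I, O) = -7 - 2 = -9)
p(l) = -9 + l² - 9*l/4 (p(l) = (l² - 9*l/4) - 9 = -9 + l² - 9*l/4)
-3*b(p(1)) = -3*(-8 - (-9 + 1² - 9/4*1)) = -3*(-8 - (-9 + 1 - 9/4)) = -3*(-8 - 1*(-41/4)) = -3*(-8 + 41/4) = -3*9/4 = -27/4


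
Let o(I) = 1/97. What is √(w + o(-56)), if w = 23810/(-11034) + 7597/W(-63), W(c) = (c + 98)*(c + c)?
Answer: I*√603449791565570/12486810 ≈ 1.9673*I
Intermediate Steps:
o(I) = 1/97
W(c) = 2*c*(98 + c) (W(c) = (98 + c)*(2*c) = 2*c*(98 + c))
w = -10490411/2703330 (w = 23810/(-11034) + 7597/((2*(-63)*(98 - 63))) = 23810*(-1/11034) + 7597/((2*(-63)*35)) = -11905/5517 + 7597/(-4410) = -11905/5517 + 7597*(-1/4410) = -11905/5517 - 7597/4410 = -10490411/2703330 ≈ -3.8806)
√(w + o(-56)) = √(-10490411/2703330 + 1/97) = √(-1014866537/262223010) = I*√603449791565570/12486810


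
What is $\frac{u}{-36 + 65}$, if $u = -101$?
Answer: $- \frac{101}{29} \approx -3.4828$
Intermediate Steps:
$\frac{u}{-36 + 65} = - \frac{101}{-36 + 65} = - \frac{101}{29}$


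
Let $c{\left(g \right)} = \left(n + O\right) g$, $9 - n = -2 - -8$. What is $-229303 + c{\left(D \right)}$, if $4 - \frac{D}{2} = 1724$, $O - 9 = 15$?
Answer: $-322183$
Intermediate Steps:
$n = 3$ ($n = 9 - \left(-2 - -8\right) = 9 - \left(-2 + 8\right) = 9 - 6 = 3$)
$O = 24$ ($O = 9 + 15 = 24$)
$D = -3440$ ($D = 8 - 3448 = -3440$)
$c{\left(g \right)} = 27 g$ ($c{\left(g \right)} = \left(3 + 24\right) g = 27 g$)
$-229303 + c{\left(D \right)} = -229303 + 27 \left(-3440\right) = -229303 - 92880 = -322183$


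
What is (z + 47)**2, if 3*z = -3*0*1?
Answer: 2209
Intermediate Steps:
z = 0 (z = (-3*0*1)/3 = (0*1)/3 = (1/3)*0 = 0)
(z + 47)**2 = (0 + 47)**2 = 47**2 = 2209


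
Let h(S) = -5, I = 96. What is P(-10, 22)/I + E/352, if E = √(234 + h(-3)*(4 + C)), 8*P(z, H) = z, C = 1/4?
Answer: -5/384 + √851/704 ≈ 0.028417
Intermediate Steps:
C = ¼ ≈ 0.25000
P(z, H) = z/8
E = √851/2 (E = √(234 - 5*(4 + ¼)) = √(234 - 5*17/4) = √(234 - 85/4) = √(851/4) = √851/2 ≈ 14.586)
P(-10, 22)/I + E/352 = ((⅛)*(-10))/96 + (√851/2)/352 = -5/4*1/96 + (√851/2)*(1/352) = -5/384 + √851/704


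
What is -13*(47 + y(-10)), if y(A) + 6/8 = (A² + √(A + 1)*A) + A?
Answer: -7085/4 + 390*I ≈ -1771.3 + 390.0*I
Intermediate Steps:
y(A) = -¾ + A + A² + A*√(1 + A) (y(A) = -¾ + ((A² + √(A + 1)*A) + A) = -¾ + ((A² + √(1 + A)*A) + A) = -¾ + ((A² + A*√(1 + A)) + A) = -¾ + (A + A² + A*√(1 + A)) = -¾ + A + A² + A*√(1 + A))
-13*(47 + y(-10)) = -13*(47 + (-¾ - 10 + (-10)² - 10*√(1 - 10))) = -13*(47 + (-¾ - 10 + 100 - 30*I)) = -13*(47 + (357/4 - 30*I)) = -13*(545/4 - 30*I) = -7085/4 + 390*I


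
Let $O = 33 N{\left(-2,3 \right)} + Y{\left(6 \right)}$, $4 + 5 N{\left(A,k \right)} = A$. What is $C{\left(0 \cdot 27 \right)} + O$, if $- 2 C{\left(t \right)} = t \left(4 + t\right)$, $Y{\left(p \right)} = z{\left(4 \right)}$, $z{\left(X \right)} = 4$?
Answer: $- \frac{178}{5} \approx -35.6$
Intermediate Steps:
$N{\left(A,k \right)} = - \frac{4}{5} + \frac{A}{5}$
$Y{\left(p \right)} = 4$
$C{\left(t \right)} = - \frac{t \left(4 + t\right)}{2}$
$O = - \frac{178}{5}$ ($O = 33 \left(- \frac{4}{5} + \frac{1}{5} \left(-2\right)\right) + 4 = 33 \left(- \frac{4}{5} - \frac{2}{5}\right) + 4 = 33 \left(- \frac{6}{5}\right) + 4 = - \frac{198}{5} + 4 = - \frac{178}{5} \approx -35.6$)
$C{\left(0 \cdot 27 \right)} + O = - \frac{0 \cdot 27 \left(4 + 0 \cdot 27\right)}{2} - \frac{178}{5} = \left(- \frac{1}{2}\right) 0 \left(4 + 0\right) - \frac{178}{5} = \left(- \frac{1}{2}\right) 0 \cdot 4 - \frac{178}{5} = 0 - \frac{178}{5} = - \frac{178}{5}$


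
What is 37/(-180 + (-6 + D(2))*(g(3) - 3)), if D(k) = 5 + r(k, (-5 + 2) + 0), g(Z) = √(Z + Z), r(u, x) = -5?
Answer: -111/482 + 37*√6/4338 ≈ -0.20940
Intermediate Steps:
g(Z) = √2*√Z (g(Z) = √(2*Z) = √2*√Z)
D(k) = 0 (D(k) = 5 - 5 = 0)
37/(-180 + (-6 + D(2))*(g(3) - 3)) = 37/(-180 + (-6 + 0)*(√2*√3 - 3)) = 37/(-180 - 6*(√6 - 3)) = 37/(-180 - 6*(-3 + √6)) = 37/(-180 + (18 - 6*√6)) = 37/(-162 - 6*√6)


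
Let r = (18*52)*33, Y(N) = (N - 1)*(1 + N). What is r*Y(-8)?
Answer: 1945944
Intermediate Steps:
Y(N) = (1 + N)*(-1 + N) (Y(N) = (-1 + N)*(1 + N) = (1 + N)*(-1 + N))
r = 30888 (r = 936*33 = 30888)
r*Y(-8) = 30888*(-1 + (-8)²) = 30888*(-1 + 64) = 30888*63 = 1945944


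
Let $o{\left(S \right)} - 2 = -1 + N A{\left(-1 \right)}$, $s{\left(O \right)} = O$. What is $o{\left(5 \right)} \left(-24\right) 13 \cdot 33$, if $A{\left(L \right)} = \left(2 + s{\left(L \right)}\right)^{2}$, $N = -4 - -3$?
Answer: $0$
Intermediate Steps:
$N = -1$ ($N = -4 + 3 = -1$)
$A{\left(L \right)} = \left(2 + L\right)^{2}$
$o{\left(S \right)} = 0$ ($o{\left(S \right)} = 2 - \left(1 + \left(2 - 1\right)^{2}\right) = 2 - 2 = 0$)
$o{\left(5 \right)} \left(-24\right) 13 \cdot 33 = 0 \left(-24\right) 13 \cdot 33 = 0 \left(\left(-312\right) 33\right) = 0 \left(-10296\right) = 0$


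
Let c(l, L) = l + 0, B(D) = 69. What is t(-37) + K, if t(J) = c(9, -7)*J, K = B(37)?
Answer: -264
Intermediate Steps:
K = 69
c(l, L) = l
t(J) = 9*J
t(-37) + K = 9*(-37) + 69 = -333 + 69 = -264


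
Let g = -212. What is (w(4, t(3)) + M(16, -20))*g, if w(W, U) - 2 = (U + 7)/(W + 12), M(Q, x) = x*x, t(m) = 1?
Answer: -85330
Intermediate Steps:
M(Q, x) = x²
w(W, U) = 2 + (7 + U)/(12 + W) (w(W, U) = 2 + (U + 7)/(W + 12) = 2 + (7 + U)/(12 + W))
(w(4, t(3)) + M(16, -20))*g = ((31 + 1 + 2*4)/(12 + 4) + (-20)²)*(-212) = ((31 + 1 + 8)/16 + 400)*(-212) = ((1/16)*40 + 400)*(-212) = (5/2 + 400)*(-212) = (805/2)*(-212) = -85330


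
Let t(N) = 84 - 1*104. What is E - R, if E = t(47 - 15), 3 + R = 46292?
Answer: -46309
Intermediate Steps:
R = 46289 (R = -3 + 46292 = 46289)
t(N) = -20 (t(N) = 84 - 104 = -20)
E = -20
E - R = -20 - 1*46289 = -20 - 46289 = -46309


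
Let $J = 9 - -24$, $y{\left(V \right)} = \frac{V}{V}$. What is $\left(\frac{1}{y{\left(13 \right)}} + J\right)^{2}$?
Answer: $1156$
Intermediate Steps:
$y{\left(V \right)} = 1$
$J = 33$ ($J = 9 + 24 = 33$)
$\left(\frac{1}{y{\left(13 \right)}} + J\right)^{2} = \left(1^{-1} + 33\right)^{2} = \left(1 + 33\right)^{2} = 34^{2} = 1156$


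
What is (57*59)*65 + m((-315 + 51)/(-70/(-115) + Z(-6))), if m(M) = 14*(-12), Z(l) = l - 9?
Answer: 218427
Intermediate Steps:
Z(l) = -9 + l
m(M) = -168
(57*59)*65 + m((-315 + 51)/(-70/(-115) + Z(-6))) = (57*59)*65 - 168 = 3363*65 - 168 = 218595 - 168 = 218427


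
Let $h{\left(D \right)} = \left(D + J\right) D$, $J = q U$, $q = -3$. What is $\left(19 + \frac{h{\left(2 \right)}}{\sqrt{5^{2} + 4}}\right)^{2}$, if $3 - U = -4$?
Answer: $\frac{11913}{29} - \frac{1444 \sqrt{29}}{29} \approx 142.65$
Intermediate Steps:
$U = 7$ ($U = 3 - -4 = 3 + 4 = 7$)
$J = -21$ ($J = \left(-3\right) 7 = -21$)
$h{\left(D \right)} = D \left(-21 + D\right)$ ($h{\left(D \right)} = \left(D - 21\right) D = \left(-21 + D\right) D = D \left(-21 + D\right)$)
$\left(19 + \frac{h{\left(2 \right)}}{\sqrt{5^{2} + 4}}\right)^{2} = \left(19 + \frac{2 \left(-21 + 2\right)}{\sqrt{5^{2} + 4}}\right)^{2} = \left(19 + \frac{2 \left(-19\right)}{\sqrt{25 + 4}}\right)^{2} = \left(19 - \frac{38}{\sqrt{29}}\right)^{2} = \left(19 - 38 \frac{\sqrt{29}}{29}\right)^{2} = \left(19 - \frac{38 \sqrt{29}}{29}\right)^{2}$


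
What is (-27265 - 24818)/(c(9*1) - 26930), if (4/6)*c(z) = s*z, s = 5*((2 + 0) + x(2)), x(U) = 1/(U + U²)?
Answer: 208332/107135 ≈ 1.9446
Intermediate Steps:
s = 65/6 (s = 5*((2 + 0) + 1/(2*(1 + 2))) = 5*(2 + (½)/3) = 5*(2 + (½)*(⅓)) = 5*(2 + ⅙) = 5*(13/6) = 65/6 ≈ 10.833)
c(z) = 65*z/4 (c(z) = 3*(65*z/6)/2 = 65*z/4)
(-27265 - 24818)/(c(9*1) - 26930) = (-27265 - 24818)/(65*(9*1)/4 - 26930) = -52083/((65/4)*9 - 26930) = -52083/(585/4 - 26930) = -52083/(-107135/4) = -52083*(-4/107135) = 208332/107135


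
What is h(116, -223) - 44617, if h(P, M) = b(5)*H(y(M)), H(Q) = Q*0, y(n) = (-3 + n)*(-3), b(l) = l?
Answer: -44617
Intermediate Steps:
y(n) = 9 - 3*n
H(Q) = 0
h(P, M) = 0 (h(P, M) = 5*0 = 0)
h(116, -223) - 44617 = 0 - 44617 = -44617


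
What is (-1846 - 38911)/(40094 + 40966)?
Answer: -40757/81060 ≈ -0.50280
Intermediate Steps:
(-1846 - 38911)/(40094 + 40966) = -40757/81060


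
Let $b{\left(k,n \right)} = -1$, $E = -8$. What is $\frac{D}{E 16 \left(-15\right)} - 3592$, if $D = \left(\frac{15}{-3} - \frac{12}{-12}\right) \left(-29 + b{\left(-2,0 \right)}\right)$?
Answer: $- \frac{57471}{16} \approx -3591.9$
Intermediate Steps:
$D = 120$ ($D = \left(\frac{15}{-3} - \frac{12}{-12}\right) \left(-29 - 1\right) = \left(15 \left(- \frac{1}{3}\right) - -1\right) \left(-30\right) = \left(-5 + 1\right) \left(-30\right) = \left(-4\right) \left(-30\right) = 120$)
$\frac{D}{E 16 \left(-15\right)} - 3592 = \frac{120}{\left(-8\right) 16 \left(-15\right)} - 3592 = \frac{120}{\left(-128\right) \left(-15\right)} - 3592 = \frac{120}{1920} - 3592 = 120 \cdot \frac{1}{1920} - 3592 = \frac{1}{16} - 3592 = - \frac{57471}{16}$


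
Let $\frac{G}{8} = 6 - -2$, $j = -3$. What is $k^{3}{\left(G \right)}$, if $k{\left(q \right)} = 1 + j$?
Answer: $-8$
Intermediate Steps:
$G = 64$ ($G = 8 \left(6 - -2\right) = 8 \left(6 + 2\right) = 8 \cdot 8 = 64$)
$k{\left(q \right)} = -2$ ($k{\left(q \right)} = 1 - 3 = -2$)
$k^{3}{\left(G \right)} = \left(-2\right)^{3} = -8$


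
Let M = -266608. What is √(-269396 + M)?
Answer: 6*I*√14889 ≈ 732.12*I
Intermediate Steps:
√(-269396 + M) = √(-269396 - 266608) = √(-536004) = 6*I*√14889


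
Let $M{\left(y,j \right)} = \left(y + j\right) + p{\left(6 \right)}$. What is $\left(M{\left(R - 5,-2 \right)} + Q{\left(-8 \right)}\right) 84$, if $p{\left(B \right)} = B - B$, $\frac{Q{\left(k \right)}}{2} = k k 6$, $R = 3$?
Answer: $64176$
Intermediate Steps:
$Q{\left(k \right)} = 12 k^{2}$ ($Q{\left(k \right)} = 2 k k 6 = 2 k^{2} \cdot 6 = 2 \cdot 6 k^{2} = 12 k^{2}$)
$p{\left(B \right)} = 0$
$M{\left(y,j \right)} = j + y$ ($M{\left(y,j \right)} = \left(y + j\right) + 0 = \left(j + y\right) + 0 = j + y$)
$\left(M{\left(R - 5,-2 \right)} + Q{\left(-8 \right)}\right) 84 = \left(\left(-2 + \left(3 - 5\right)\right) + 12 \left(-8\right)^{2}\right) 84 = \left(\left(-2 - 2\right) + 12 \cdot 64\right) 84 = \left(-4 + 768\right) 84 = 764 \cdot 84 = 64176$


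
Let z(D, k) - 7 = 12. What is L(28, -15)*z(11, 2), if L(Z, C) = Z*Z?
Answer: 14896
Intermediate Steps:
z(D, k) = 19 (z(D, k) = 7 + 12 = 19)
L(Z, C) = Z²
L(28, -15)*z(11, 2) = 28²*19 = 784*19 = 14896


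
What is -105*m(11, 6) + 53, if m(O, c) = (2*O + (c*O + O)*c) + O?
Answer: -51922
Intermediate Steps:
m(O, c) = 3*O + c*(O + O*c) (m(O, c) = (2*O + (O*c + O)*c) + O = (2*O + (O + O*c)*c) + O = (2*O + c*(O + O*c)) + O = 3*O + c*(O + O*c))
-105*m(11, 6) + 53 = -1155*(3 + 6 + 6²) + 53 = -1155*(3 + 6 + 36) + 53 = -1155*45 + 53 = -105*495 + 53 = -51975 + 53 = -51922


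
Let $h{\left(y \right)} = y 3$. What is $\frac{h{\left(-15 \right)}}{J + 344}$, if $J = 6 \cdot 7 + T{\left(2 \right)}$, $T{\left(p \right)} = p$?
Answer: $- \frac{45}{388} \approx -0.11598$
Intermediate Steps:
$h{\left(y \right)} = 3 y$
$J = 44$ ($J = 6 \cdot 7 + 2 = 42 + 2 = 44$)
$\frac{h{\left(-15 \right)}}{J + 344} = \frac{3 \left(-15\right)}{44 + 344} = - \frac{45}{388}$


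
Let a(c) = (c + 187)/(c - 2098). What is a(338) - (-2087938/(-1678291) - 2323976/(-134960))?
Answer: -93492534966337/4983047373920 ≈ -18.762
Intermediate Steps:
a(c) = (187 + c)/(-2098 + c)
a(338) - (-2087938/(-1678291) - 2323976/(-134960)) = (187 + 338)/(-2098 + 338) - (-2087938/(-1678291) - 2323976/(-134960)) = 525/(-1760) - (-2087938*(-1/1678291) - 2323976*(-1/134960)) = -1/1760*525 - (2087938/1678291 + 290497/16870) = -105/352 - 1*522762014687/28312769170 = -105/352 - 522762014687/28312769170 = -93492534966337/4983047373920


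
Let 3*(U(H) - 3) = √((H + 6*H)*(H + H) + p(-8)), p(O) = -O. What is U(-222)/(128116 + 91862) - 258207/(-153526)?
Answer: 4733360002/2814361869 + 4*√10781/329967 ≈ 1.6831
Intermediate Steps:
U(H) = 3 + √(8 + 14*H²)/3 (U(H) = 3 + √((H + 6*H)*(H + H) - 1*(-8))/3 = 3 + √((7*H)*(2*H) + 8)/3 = 3 + √(14*H² + 8)/3 = 3 + √(8 + 14*H²)/3)
U(-222)/(128116 + 91862) - 258207/(-153526) = (3 + √(8 + 14*(-222)²)/3)/(128116 + 91862) - 258207/(-153526) = (3 + √(8 + 14*49284)/3)/219978 - 258207*(-1/153526) = (3 + √(8 + 689976)/3)*(1/219978) + 258207/153526 = (3 + √689984/3)*(1/219978) + 258207/153526 = (3 + (8*√10781)/3)*(1/219978) + 258207/153526 = (3 + 8*√10781/3)*(1/219978) + 258207/153526 = (1/73326 + 4*√10781/329967) + 258207/153526 = 4733360002/2814361869 + 4*√10781/329967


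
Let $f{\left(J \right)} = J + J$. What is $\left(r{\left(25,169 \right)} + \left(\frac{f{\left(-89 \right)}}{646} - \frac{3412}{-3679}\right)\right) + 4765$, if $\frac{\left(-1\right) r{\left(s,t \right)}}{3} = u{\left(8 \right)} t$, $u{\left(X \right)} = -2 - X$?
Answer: $\frac{11687872340}{1188317} \approx 9835.7$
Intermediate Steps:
$f{\left(J \right)} = 2 J$
$r{\left(s,t \right)} = 30 t$ ($r{\left(s,t \right)} = - 3 \left(-2 - 8\right) t = - 3 \left(- 10 t\right) = 30 t$)
$\left(r{\left(25,169 \right)} + \left(\frac{f{\left(-89 \right)}}{646} - \frac{3412}{-3679}\right)\right) + 4765 = \left(30 \cdot 169 + \left(\frac{2 \left(-89\right)}{646} - \frac{3412}{-3679}\right)\right) + 4765 = \left(5070 - - \frac{774645}{1188317}\right) + 4765 = \left(5070 + \left(- \frac{89}{323} + \frac{3412}{3679}\right)\right) + 4765 = \left(5070 + \frac{774645}{1188317}\right) + 4765 = \frac{6025541835}{1188317} + 4765 = \frac{11687872340}{1188317}$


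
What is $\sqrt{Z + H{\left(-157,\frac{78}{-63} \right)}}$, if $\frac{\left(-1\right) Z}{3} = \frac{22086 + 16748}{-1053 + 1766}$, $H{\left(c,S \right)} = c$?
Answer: $\frac{i \sqrt{162879859}}{713} \approx 17.9 i$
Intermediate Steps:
$Z = - \frac{116502}{713}$ ($Z = - 3 \frac{22086 + 16748}{-1053 + 1766} = - 3 \cdot \frac{38834}{713} = - 3 \cdot 38834 \cdot \frac{1}{713} = \left(-3\right) \frac{38834}{713} = - \frac{116502}{713} \approx -163.4$)
$\sqrt{Z + H{\left(-157,\frac{78}{-63} \right)}} = \sqrt{- \frac{116502}{713} - 157} = \sqrt{- \frac{228443}{713}} = \frac{i \sqrt{162879859}}{713}$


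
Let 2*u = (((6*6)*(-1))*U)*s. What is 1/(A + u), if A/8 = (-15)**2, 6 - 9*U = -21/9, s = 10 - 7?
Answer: 1/1750 ≈ 0.00057143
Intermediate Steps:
s = 3
U = 25/27 (U = 2/3 - (-7)/(3*9) = 2/3 - 1/9*(-7/3) = 2/3 + 7/27 = 25/27 ≈ 0.92593)
u = -50 (u = ((((6*6)*(-1))*(25/27))*3)/2 = (((36*(-1))*(25/27))*3)/2 = (-36*25/27*3)/2 = (-100/3*3)/2 = (1/2)*(-100) = -50)
A = 1800 (A = 8*(-15)**2 = 8*225 = 1800)
1/(A + u) = 1/(1800 - 50) = 1/1750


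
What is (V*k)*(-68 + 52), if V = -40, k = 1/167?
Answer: 640/167 ≈ 3.8323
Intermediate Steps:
k = 1/167 ≈ 0.0059880
(V*k)*(-68 + 52) = (-40*1/167)*(-68 + 52) = -40/167*(-16) = 640/167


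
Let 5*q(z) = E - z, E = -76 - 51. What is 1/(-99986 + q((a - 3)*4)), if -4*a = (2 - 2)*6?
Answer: -1/100009 ≈ -9.9991e-6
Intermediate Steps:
E = -127
a = 0 (a = -(2 - 2)*6/4 = -0*6 = -¼*0 = 0)
q(z) = -127/5 - z/5 (q(z) = (-127 - z)/5 = -127/5 - z/5)
1/(-99986 + q((a - 3)*4)) = 1/(-99986 + (-127/5 - (0 - 3)*4/5)) = 1/(-99986 + (-127/5 - (-3)*4/5)) = 1/(-99986 + (-127/5 - ⅕*(-12))) = 1/(-99986 + (-127/5 + 12/5)) = 1/(-99986 - 23) = 1/(-100009) = -1/100009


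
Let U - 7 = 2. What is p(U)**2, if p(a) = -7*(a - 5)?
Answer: 784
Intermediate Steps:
U = 9 (U = 7 + 2 = 9)
p(a) = 35 - 7*a (p(a) = -7*(-5 + a) = 35 - 7*a)
p(U)**2 = (35 - 7*9)**2 = (35 - 63)**2 = (-28)**2 = 784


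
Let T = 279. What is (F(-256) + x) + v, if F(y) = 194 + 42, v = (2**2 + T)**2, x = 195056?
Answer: 275381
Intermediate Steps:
v = 80089 (v = (2**2 + 279)**2 = (4 + 279)**2 = 283**2 = 80089)
F(y) = 236
(F(-256) + x) + v = (236 + 195056) + 80089 = 195292 + 80089 = 275381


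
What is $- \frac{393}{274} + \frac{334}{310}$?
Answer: $- \frac{15157}{42470} \approx -0.35689$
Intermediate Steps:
$- \frac{393}{274} + \frac{334}{310} = \left(-393\right) \frac{1}{274} + 334 \cdot \frac{1}{310} = - \frac{393}{274} + \frac{167}{155} = - \frac{15157}{42470}$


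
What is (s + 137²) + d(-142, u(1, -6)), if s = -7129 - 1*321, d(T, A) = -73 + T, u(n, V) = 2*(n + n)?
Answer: 11104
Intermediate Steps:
u(n, V) = 4*n (u(n, V) = 2*(2*n) = 4*n)
s = -7450 (s = -7129 - 321 = -7450)
(s + 137²) + d(-142, u(1, -6)) = (-7450 + 137²) + (-73 - 142) = (-7450 + 18769) - 215 = 11319 - 215 = 11104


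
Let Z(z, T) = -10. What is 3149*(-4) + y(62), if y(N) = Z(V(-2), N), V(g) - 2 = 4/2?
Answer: -12606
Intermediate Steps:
V(g) = 4 (V(g) = 2 + 4/2 = 2 + 4*(½) = 2 + 2 = 4)
y(N) = -10
3149*(-4) + y(62) = 3149*(-4) - 10 = -12596 - 10 = -12606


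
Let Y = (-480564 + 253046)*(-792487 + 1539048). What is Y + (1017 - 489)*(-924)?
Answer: -169856553470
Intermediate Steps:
Y = -169856065598 (Y = -227518*746561 = -169856065598)
Y + (1017 - 489)*(-924) = -169856065598 + (1017 - 489)*(-924) = -169856065598 + 528*(-924) = -169856065598 - 487872 = -169856553470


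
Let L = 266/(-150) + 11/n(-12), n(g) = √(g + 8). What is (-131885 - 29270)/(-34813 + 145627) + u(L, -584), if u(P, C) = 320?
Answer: 35299325/110814 ≈ 318.55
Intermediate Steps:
n(g) = √(8 + g)
L = -133/75 - 11*I/2 (L = 266/(-150) + 11/(√(8 - 12)) = 266*(-1/150) + 11/(√(-4)) = -133/75 + 11/((2*I)) = -133/75 + 11*(-I/2) = -133/75 - 11*I/2 ≈ -1.7733 - 5.5*I)
(-131885 - 29270)/(-34813 + 145627) + u(L, -584) = (-131885 - 29270)/(-34813 + 145627) + 320 = -161155/110814 + 320 = 35299325/110814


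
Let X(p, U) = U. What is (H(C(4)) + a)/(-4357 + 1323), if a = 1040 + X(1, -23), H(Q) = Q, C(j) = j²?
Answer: -1033/3034 ≈ -0.34047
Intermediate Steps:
a = 1017 (a = 1040 - 23 = 1017)
(H(C(4)) + a)/(-4357 + 1323) = (4² + 1017)/(-4357 + 1323) = (16 + 1017)/(-3034) = 1033*(-1/3034) = -1033/3034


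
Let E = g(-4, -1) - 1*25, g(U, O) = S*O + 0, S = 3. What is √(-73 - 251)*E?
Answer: -504*I ≈ -504.0*I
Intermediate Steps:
g(U, O) = 3*O (g(U, O) = 3*O + 0 = 3*O)
E = -28 (E = 3*(-1) - 1*25 = -3 - 25 = -28)
√(-73 - 251)*E = √(-73 - 251)*(-28) = √(-324)*(-28) = (18*I)*(-28) = -504*I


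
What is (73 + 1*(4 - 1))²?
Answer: 5776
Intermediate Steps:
(73 + 1*(4 - 1))² = (73 + 1*3)² = (73 + 3)² = 76² = 5776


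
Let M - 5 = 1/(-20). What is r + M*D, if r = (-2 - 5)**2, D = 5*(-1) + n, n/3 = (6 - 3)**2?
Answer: 1579/10 ≈ 157.90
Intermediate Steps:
n = 27 (n = 3*(6 - 3)**2 = 3*3**2 = 3*9 = 27)
M = 99/20 (M = 5 + 1/(-20) = 5 - 1/20 = 99/20 ≈ 4.9500)
D = 22 (D = 5*(-1) + 27 = -5 + 27 = 22)
r = 49 (r = (-7)**2 = 49)
r + M*D = 49 + (99/20)*22 = 49 + 1089/10 = 1579/10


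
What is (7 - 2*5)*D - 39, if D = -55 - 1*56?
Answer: 294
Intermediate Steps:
D = -111 (D = -55 - 56 = -111)
(7 - 2*5)*D - 39 = (7 - 2*5)*(-111) - 39 = (7 - 10)*(-111) - 39 = -3*(-111) - 39 = 333 - 39 = 294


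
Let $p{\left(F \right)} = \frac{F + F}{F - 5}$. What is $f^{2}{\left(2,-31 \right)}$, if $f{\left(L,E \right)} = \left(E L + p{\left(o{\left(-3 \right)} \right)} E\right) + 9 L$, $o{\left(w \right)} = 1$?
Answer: $\frac{3249}{4} \approx 812.25$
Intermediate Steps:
$p{\left(F \right)} = \frac{2 F}{-5 + F}$
$f{\left(L,E \right)} = 9 L - \frac{E}{2} + E L$ ($f{\left(L,E \right)} = \left(E L + 2 \cdot 1 \frac{1}{-5 + 1} E\right) + 9 L = \left(E L + 2 \cdot 1 \frac{1}{-4} E\right) + 9 L = \left(E L + 2 \cdot 1 \left(- \frac{1}{4}\right) E\right) + 9 L = \left(E L - \frac{E}{2}\right) + 9 L = \left(- \frac{E}{2} + E L\right) + 9 L = 9 L - \frac{E}{2} + E L$)
$f^{2}{\left(2,-31 \right)} = \left(9 \cdot 2 - - \frac{31}{2} - 62\right)^{2} = \left(18 + \frac{31}{2} - 62\right)^{2} = \left(- \frac{57}{2}\right)^{2} = \frac{3249}{4}$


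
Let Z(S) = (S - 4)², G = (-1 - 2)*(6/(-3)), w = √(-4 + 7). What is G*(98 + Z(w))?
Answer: 702 - 48*√3 ≈ 618.86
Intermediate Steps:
w = √3 ≈ 1.7320
G = 6 (G = -18*(-1)/3 = -3*(-2) = 6)
Z(S) = (-4 + S)²
G*(98 + Z(w)) = 6*(98 + (-4 + √3)²) = 588 + 6*(-4 + √3)²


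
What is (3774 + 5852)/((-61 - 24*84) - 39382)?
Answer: -9626/41459 ≈ -0.23218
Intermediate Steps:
(3774 + 5852)/((-61 - 24*84) - 39382) = 9626/((-61 - 2016) - 39382) = 9626/(-2077 - 39382) = 9626/(-41459) = 9626*(-1/41459) = -9626/41459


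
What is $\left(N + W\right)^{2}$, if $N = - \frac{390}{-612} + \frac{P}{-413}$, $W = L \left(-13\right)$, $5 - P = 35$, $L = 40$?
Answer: $\frac{478542531628225}{1774599876} \approx 2.6966 \cdot 10^{5}$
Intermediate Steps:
$P = -30$ ($P = 5 - 35 = -30$)
$W = -520$ ($W = 40 \left(-13\right) = -520$)
$N = \frac{29905}{42126}$ ($N = - \frac{390}{-612} - \frac{30}{-413} = \left(-390\right) \left(- \frac{1}{612}\right) - - \frac{30}{413} = \frac{65}{102} + \frac{30}{413} = \frac{29905}{42126} \approx 0.70989$)
$\left(N + W\right)^{2} = \left(\frac{29905}{42126} - 520\right)^{2} = \left(- \frac{21875615}{42126}\right)^{2} = \frac{478542531628225}{1774599876}$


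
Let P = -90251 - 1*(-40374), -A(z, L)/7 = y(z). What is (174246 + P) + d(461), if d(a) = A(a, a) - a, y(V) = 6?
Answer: 123866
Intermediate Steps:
A(z, L) = -42 (A(z, L) = -7*6 = -42)
d(a) = -42 - a
P = -49877 (P = -90251 + 40374 = -49877)
(174246 + P) + d(461) = (174246 - 49877) + (-42 - 1*461) = 124369 + (-42 - 461) = 124369 - 503 = 123866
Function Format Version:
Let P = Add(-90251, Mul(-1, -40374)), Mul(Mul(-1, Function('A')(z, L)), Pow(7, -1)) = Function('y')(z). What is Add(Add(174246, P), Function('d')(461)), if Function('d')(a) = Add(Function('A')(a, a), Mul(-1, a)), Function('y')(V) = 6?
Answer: 123866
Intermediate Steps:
Function('A')(z, L) = -42 (Function('A')(z, L) = Mul(-7, 6) = -42)
Function('d')(a) = Add(-42, Mul(-1, a))
P = -49877 (P = Add(-90251, 40374) = -49877)
Add(Add(174246, P), Function('d')(461)) = Add(Add(174246, -49877), Add(-42, Mul(-1, 461))) = Add(124369, Add(-42, -461)) = Add(124369, -503) = 123866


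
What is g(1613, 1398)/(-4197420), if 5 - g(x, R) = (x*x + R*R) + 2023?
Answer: 1519397/1399140 ≈ 1.0860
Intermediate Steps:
g(x, R) = -2018 - R² - x² (g(x, R) = 5 - ((x*x + R*R) + 2023) = 5 - ((x² + R²) + 2023) = 5 - ((R² + x²) + 2023) = 5 - (2023 + R² + x²) = 5 + (-2023 - R² - x²) = -2018 - R² - x²)
g(1613, 1398)/(-4197420) = (-2018 - 1*1398² - 1*1613²)/(-4197420) = (-2018 - 1*1954404 - 1*2601769)*(-1/4197420) = (-2018 - 1954404 - 2601769)*(-1/4197420) = -4558191*(-1/4197420) = 1519397/1399140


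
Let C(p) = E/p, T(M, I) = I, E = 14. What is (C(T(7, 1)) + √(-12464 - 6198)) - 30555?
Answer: -30541 + I*√18662 ≈ -30541.0 + 136.61*I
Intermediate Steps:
C(p) = 14/p
(C(T(7, 1)) + √(-12464 - 6198)) - 30555 = (14/1 + √(-12464 - 6198)) - 30555 = (14*1 + √(-18662)) - 30555 = (14 + I*√18662) - 30555 = -30541 + I*√18662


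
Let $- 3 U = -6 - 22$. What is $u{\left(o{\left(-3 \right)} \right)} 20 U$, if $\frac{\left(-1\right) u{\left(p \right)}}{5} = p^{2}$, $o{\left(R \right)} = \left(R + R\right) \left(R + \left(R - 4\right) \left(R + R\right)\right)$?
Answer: $-51105600$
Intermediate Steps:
$U = \frac{28}{3}$ ($U = - \frac{-6 - 22}{3} = \left(- \frac{1}{3}\right) \left(-28\right) = \frac{28}{3} \approx 9.3333$)
$o{\left(R \right)} = 2 R \left(R + 2 R \left(-4 + R\right)\right)$ ($o{\left(R \right)} = 2 R \left(R + \left(-4 + R\right) 2 R\right) = 2 R \left(R + 2 R \left(-4 + R\right)\right)$)
$u{\left(p \right)} = - 5 p^{2}$
$u{\left(o{\left(-3 \right)} \right)} 20 U = - 5 \left(\left(-3\right)^{2} \left(-14 + 4 \left(-3\right)\right)\right)^{2} \cdot 20 \cdot \frac{28}{3} = - 5 \left(9 \left(-14 - 12\right)\right)^{2} \cdot 20 \cdot \frac{28}{3} = - 5 \left(9 \left(-26\right)\right)^{2} \cdot 20 \cdot \frac{28}{3} = - 5 \left(-234\right)^{2} \cdot 20 \cdot \frac{28}{3} = \left(-5\right) 54756 \cdot 20 \cdot \frac{28}{3} = \left(-273780\right) 20 \cdot \frac{28}{3} = \left(-5475600\right) \frac{28}{3} = -51105600$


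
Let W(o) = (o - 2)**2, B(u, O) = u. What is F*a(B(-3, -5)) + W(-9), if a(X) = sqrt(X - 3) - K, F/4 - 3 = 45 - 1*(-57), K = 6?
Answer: -2399 + 420*I*sqrt(6) ≈ -2399.0 + 1028.8*I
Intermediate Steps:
W(o) = (-2 + o)**2
F = 420 (F = 12 + 4*(45 - 1*(-57)) = 12 + 4*(45 + 57) = 12 + 4*102 = 12 + 408 = 420)
a(X) = -6 + sqrt(-3 + X) (a(X) = sqrt(X - 3) - 1*6 = sqrt(-3 + X) - 6 = -6 + sqrt(-3 + X))
F*a(B(-3, -5)) + W(-9) = 420*(-6 + sqrt(-3 - 3)) + (-2 - 9)**2 = 420*(-6 + sqrt(-6)) + (-11)**2 = 420*(-6 + I*sqrt(6)) + 121 = (-2520 + 420*I*sqrt(6)) + 121 = -2399 + 420*I*sqrt(6)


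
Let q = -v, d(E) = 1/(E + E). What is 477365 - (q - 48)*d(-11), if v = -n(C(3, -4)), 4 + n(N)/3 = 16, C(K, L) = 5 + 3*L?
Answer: 5251009/11 ≈ 4.7736e+5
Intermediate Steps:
n(N) = 36 (n(N) = -12 + 3*16 = -12 + 48 = 36)
v = -36 (v = -1*36 = -36)
d(E) = 1/(2*E)
q = 36 (q = -1*(-36) = 36)
477365 - (q - 48)*d(-11) = 477365 - (36 - 48)*(1/2)/(-11) = 477365 - (-12)*(1/2)*(-1/11) = 477365 - (-12)*(-1)/22 = 477365 - 1*6/11 = 477365 - 6/11 = 5251009/11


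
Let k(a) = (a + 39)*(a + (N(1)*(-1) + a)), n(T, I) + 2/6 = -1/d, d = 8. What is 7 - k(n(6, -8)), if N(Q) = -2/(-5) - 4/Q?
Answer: -27769/288 ≈ -96.420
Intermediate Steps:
N(Q) = ⅖ - 4/Q (N(Q) = -2*(-⅕) - 4/Q = ⅖ - 4/Q)
n(T, I) = -11/24 (n(T, I) = -⅓ - 1/8 = -⅓ - 1*⅛ = -⅓ - ⅛ = -11/24)
k(a) = (39 + a)*(18/5 + 2*a) (k(a) = (a + 39)*(a + ((⅖ - 4/1)*(-1) + a)) = (39 + a)*(a + ((⅖ - 4*1)*(-1) + a)) = (39 + a)*(a + ((⅖ - 4)*(-1) + a)) = (39 + a)*(a + (-18/5*(-1) + a)) = (39 + a)*(a + (18/5 + a)) = (39 + a)*(18/5 + 2*a))
7 - k(n(6, -8)) = 7 - (702/5 + 2*(-11/24)² + (408/5)*(-11/24)) = 7 - (702/5 + 2*(121/576) - 187/5) = 7 - (702/5 + 121/288 - 187/5) = 7 - 1*29785/288 = 7 - 29785/288 = -27769/288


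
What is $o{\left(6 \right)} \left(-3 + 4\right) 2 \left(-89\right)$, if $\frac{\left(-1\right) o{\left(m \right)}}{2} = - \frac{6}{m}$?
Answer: $-356$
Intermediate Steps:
$o{\left(m \right)} = \frac{12}{m}$ ($o{\left(m \right)} = - 2 \left(- \frac{6}{m}\right) = \frac{12}{m}$)
$o{\left(6 \right)} \left(-3 + 4\right) 2 \left(-89\right) = \frac{12}{6} \left(-3 + 4\right) 2 \left(-89\right) = 12 \cdot \frac{1}{6} \cdot 1 \cdot 2 \left(-89\right) = 2 \cdot 2 \left(-89\right) = 4 \left(-89\right) = -356$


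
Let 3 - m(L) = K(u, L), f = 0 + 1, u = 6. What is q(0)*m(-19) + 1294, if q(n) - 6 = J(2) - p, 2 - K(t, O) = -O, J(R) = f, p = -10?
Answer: 1634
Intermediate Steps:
f = 1
J(R) = 1
K(t, O) = 2 + O (K(t, O) = 2 - (-1)*O = 2 + O)
m(L) = 1 - L (m(L) = 3 - (2 + L) = 3 + (-2 - L) = 1 - L)
q(n) = 17 (q(n) = 6 + (1 - 1*(-10)) = 6 + (1 + 10) = 6 + 11 = 17)
q(0)*m(-19) + 1294 = 17*(1 - 1*(-19)) + 1294 = 17*(1 + 19) + 1294 = 17*20 + 1294 = 340 + 1294 = 1634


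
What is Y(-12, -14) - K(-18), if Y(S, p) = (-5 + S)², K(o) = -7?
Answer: 296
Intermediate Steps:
Y(-12, -14) - K(-18) = (-5 - 12)² - 1*(-7) = (-17)² + 7 = 289 + 7 = 296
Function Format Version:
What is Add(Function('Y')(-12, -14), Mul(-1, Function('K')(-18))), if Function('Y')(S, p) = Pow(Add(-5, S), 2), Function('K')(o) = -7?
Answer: 296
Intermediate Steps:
Add(Function('Y')(-12, -14), Mul(-1, Function('K')(-18))) = Add(Pow(Add(-5, -12), 2), Mul(-1, -7)) = Add(Pow(-17, 2), 7) = Add(289, 7) = 296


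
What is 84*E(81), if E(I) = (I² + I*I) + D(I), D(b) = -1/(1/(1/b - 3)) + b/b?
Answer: 29769740/27 ≈ 1.1026e+6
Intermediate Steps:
D(b) = 4 - 1/b (D(b) = -1/(1/(1/b - 3)) + 1 = -1/(1/(-3 + 1/b)) + 1 = -(-3 + 1/b) + 1 = (3 - 1/b) + 1 = 4 - 1/b)
E(I) = 4 - 1/I + 2*I² (E(I) = (I² + I*I) + (4 - 1/I) = (I² + I²) + (4 - 1/I) = 2*I² + (4 - 1/I) = 4 - 1/I + 2*I²)
84*E(81) = 84*(4 - 1/81 + 2*81²) = 84*(4 - 1*1/81 + 2*6561) = 84*(4 - 1/81 + 13122) = 84*(1063205/81) = 29769740/27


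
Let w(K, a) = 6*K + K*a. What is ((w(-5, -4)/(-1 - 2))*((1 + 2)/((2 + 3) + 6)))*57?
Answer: 570/11 ≈ 51.818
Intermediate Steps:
((w(-5, -4)/(-1 - 2))*((1 + 2)/((2 + 3) + 6)))*57 = (((-5*(6 - 4))/(-1 - 2))*((1 + 2)/((2 + 3) + 6)))*57 = ((-5*2/(-3))*(3/(5 + 6)))*57 = ((-10*(-⅓))*(3/11))*57 = (10*(3*(1/11))/3)*57 = ((10/3)*(3/11))*57 = (10/11)*57 = 570/11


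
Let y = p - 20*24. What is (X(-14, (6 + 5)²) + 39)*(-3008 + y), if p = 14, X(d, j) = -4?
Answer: -121590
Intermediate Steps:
y = -466 (y = 14 - 20*24 = 14 - 480 = -466)
(X(-14, (6 + 5)²) + 39)*(-3008 + y) = (-4 + 39)*(-3008 - 466) = 35*(-3474) = -121590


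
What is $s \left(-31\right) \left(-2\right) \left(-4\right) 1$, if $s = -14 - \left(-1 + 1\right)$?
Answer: $3472$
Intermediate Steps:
$s = -14$ ($s = -14 - 0 = -14 + 0 = -14$)
$s \left(-31\right) \left(-2\right) \left(-4\right) 1 = \left(-14\right) \left(-31\right) \left(-2\right) \left(-4\right) 1 = 434 \cdot 8 \cdot 1 = 434 \cdot 8 = 3472$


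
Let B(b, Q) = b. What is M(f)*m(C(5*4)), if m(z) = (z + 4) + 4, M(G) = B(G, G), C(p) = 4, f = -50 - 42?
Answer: -1104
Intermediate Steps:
f = -92
M(G) = G
m(z) = 8 + z (m(z) = (4 + z) + 4 = 8 + z)
M(f)*m(C(5*4)) = -92*(8 + 4) = -92*12 = -1104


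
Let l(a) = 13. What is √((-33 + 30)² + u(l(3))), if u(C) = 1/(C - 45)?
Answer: √574/8 ≈ 2.9948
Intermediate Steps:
u(C) = 1/(-45 + C)
√((-33 + 30)² + u(l(3))) = √((-33 + 30)² + 1/(-45 + 13)) = √((-3)² + 1/(-32)) = √(9 - 1/32) = √(287/32) = √574/8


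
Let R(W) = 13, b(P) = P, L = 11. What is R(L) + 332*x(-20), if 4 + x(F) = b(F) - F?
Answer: -1315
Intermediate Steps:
x(F) = -4 (x(F) = -4 + (F - F) = -4 + 0 = -4)
R(L) + 332*x(-20) = 13 + 332*(-4) = 13 - 1328 = -1315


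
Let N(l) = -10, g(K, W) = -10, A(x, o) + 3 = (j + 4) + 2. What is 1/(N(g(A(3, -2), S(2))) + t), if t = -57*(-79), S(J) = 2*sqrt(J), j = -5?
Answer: 1/4493 ≈ 0.00022257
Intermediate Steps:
A(x, o) = -2 (A(x, o) = -3 + ((-5 + 4) + 2) = -3 + (-1 + 2) = -3 + 1 = -2)
t = 4503
1/(N(g(A(3, -2), S(2))) + t) = 1/(-10 + 4503) = 1/4493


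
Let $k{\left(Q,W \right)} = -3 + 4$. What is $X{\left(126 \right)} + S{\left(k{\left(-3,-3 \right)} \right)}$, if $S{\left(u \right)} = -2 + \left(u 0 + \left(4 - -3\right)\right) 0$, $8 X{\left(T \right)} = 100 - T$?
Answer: $- \frac{21}{4} \approx -5.25$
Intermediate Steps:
$k{\left(Q,W \right)} = 1$
$X{\left(T \right)} = \frac{25}{2} - \frac{T}{8}$ ($X{\left(T \right)} = \frac{100 - T}{8} = \frac{25}{2} - \frac{T}{8}$)
$S{\left(u \right)} = -2$ ($S{\left(u \right)} = -2 + \left(0 + \left(4 + 3\right)\right) 0 = -2 + \left(0 + 7\right) 0 = -2 + 7 \cdot 0 = -2 + 0 = -2$)
$X{\left(126 \right)} + S{\left(k{\left(-3,-3 \right)} \right)} = \left(\frac{25}{2} - \frac{63}{4}\right) - 2 = - \frac{13}{4} - 2 = - \frac{21}{4}$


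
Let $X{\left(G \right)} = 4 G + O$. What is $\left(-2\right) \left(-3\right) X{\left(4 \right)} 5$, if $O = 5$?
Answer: $630$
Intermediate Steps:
$X{\left(G \right)} = 5 + 4 G$ ($X{\left(G \right)} = 4 G + 5 = 5 + 4 G$)
$\left(-2\right) \left(-3\right) X{\left(4 \right)} 5 = \left(-2\right) \left(-3\right) \left(5 + 4 \cdot 4\right) 5 = 6 \left(5 + 16\right) 5 = 6 \cdot 21 \cdot 5 = 126 \cdot 5 = 630$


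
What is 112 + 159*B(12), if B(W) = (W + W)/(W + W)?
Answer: 271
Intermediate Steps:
B(W) = 1 (B(W) = (2*W)/((2*W)) = (2*W)*(1/(2*W)) = 1)
112 + 159*B(12) = 112 + 159*1 = 112 + 159 = 271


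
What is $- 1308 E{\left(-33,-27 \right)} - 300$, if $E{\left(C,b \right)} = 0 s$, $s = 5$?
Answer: $-300$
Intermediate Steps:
$E{\left(C,b \right)} = 0$ ($E{\left(C,b \right)} = 0 \cdot 5 = 0$)
$- 1308 E{\left(-33,-27 \right)} - 300 = \left(-1308\right) 0 - 300 = 0 - 300 = -300$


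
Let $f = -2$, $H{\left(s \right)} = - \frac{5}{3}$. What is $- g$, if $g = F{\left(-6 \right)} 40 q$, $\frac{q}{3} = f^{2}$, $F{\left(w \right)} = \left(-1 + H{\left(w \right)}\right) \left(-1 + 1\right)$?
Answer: $0$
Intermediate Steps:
$H{\left(s \right)} = - \frac{5}{3}$ ($H{\left(s \right)} = \left(-5\right) \frac{1}{3} = - \frac{5}{3}$)
$F{\left(w \right)} = 0$ ($F{\left(w \right)} = \left(-1 - \frac{5}{3}\right) \left(-1 + 1\right) = \left(- \frac{8}{3}\right) 0 = 0$)
$q = 12$ ($q = 3 \left(-2\right)^{2} = 3 \cdot 4 = 12$)
$g = 0$ ($g = 0 \cdot 40 \cdot 12 = 0 \cdot 12 = 0$)
$- g = \left(-1\right) 0 = 0$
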